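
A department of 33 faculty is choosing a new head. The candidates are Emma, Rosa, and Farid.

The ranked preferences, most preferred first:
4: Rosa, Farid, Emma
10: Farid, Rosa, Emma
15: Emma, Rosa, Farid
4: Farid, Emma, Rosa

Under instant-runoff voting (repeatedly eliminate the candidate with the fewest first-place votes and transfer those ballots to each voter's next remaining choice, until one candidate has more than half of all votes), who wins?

Farid

Round 1: Emma 15, Rosa 4, Farid 14. Rosa eliminated.
Round 2: Emma 15, Farid 18. Farid has a majority (≥17).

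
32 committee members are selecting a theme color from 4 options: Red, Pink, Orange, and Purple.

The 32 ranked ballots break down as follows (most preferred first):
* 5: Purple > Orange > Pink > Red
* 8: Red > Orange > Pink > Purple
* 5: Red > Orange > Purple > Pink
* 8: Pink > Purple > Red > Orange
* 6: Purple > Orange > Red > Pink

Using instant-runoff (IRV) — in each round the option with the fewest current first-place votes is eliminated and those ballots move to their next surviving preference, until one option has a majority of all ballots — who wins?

Purple

Round 1: Red 13, Pink 8, Orange 0, Purple 11. Orange eliminated.
Round 2: Red 13, Pink 8, Purple 11. Pink eliminated.
Round 3: Red 13, Purple 19. Purple has a majority (≥17).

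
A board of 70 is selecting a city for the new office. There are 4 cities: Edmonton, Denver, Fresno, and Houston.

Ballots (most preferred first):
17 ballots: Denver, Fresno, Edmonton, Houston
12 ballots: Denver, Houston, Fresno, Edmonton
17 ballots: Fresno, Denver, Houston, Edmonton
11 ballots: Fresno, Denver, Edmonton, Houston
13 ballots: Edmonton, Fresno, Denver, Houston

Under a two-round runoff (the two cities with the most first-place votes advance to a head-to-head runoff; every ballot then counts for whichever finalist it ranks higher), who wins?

Fresno

Round 1 first-place votes: Edmonton 13, Denver 29, Fresno 28, Houston 0. Denver and Fresno advance.
Runoff: Denver is ranked above Fresno on 29 ballots, Fresno above Denver on 41.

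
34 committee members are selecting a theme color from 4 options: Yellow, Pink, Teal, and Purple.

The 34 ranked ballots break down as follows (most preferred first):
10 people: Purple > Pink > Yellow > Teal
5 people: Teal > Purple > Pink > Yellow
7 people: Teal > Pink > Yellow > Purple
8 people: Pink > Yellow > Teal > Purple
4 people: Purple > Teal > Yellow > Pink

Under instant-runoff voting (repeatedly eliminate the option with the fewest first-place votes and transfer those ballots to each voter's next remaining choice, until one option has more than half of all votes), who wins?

Teal

Round 1: Yellow 0, Pink 8, Teal 12, Purple 14. Yellow eliminated.
Round 2: Pink 8, Teal 12, Purple 14. Pink eliminated.
Round 3: Teal 20, Purple 14. Teal has a majority (≥18).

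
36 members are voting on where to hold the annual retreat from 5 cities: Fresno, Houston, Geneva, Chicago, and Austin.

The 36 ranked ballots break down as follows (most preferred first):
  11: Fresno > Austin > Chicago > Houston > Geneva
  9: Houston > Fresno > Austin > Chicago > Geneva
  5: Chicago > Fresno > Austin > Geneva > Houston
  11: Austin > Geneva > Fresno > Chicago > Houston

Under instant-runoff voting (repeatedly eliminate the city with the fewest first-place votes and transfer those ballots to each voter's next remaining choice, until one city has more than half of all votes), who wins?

Fresno

Round 1: Fresno 11, Houston 9, Geneva 0, Chicago 5, Austin 11. Geneva eliminated.
Round 2: Fresno 11, Houston 9, Chicago 5, Austin 11. Chicago eliminated.
Round 3: Fresno 16, Houston 9, Austin 11. Houston eliminated.
Round 4: Fresno 25, Austin 11. Fresno has a majority (≥19).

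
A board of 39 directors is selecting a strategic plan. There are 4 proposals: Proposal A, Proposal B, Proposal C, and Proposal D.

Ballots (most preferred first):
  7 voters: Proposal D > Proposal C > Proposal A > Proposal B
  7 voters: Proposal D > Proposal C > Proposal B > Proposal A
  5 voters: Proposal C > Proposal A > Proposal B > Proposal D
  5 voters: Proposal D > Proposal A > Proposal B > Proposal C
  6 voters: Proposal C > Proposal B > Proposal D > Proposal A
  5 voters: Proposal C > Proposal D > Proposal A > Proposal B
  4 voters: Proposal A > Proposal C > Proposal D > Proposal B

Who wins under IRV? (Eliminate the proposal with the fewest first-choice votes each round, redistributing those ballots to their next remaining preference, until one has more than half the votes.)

Round 1: Proposal A 4, Proposal B 0, Proposal C 16, Proposal D 19. Proposal B eliminated.
Round 2: Proposal A 4, Proposal C 16, Proposal D 19. Proposal A eliminated.
Round 3: Proposal C 20, Proposal D 19. Proposal C has a majority (≥20).

Proposal C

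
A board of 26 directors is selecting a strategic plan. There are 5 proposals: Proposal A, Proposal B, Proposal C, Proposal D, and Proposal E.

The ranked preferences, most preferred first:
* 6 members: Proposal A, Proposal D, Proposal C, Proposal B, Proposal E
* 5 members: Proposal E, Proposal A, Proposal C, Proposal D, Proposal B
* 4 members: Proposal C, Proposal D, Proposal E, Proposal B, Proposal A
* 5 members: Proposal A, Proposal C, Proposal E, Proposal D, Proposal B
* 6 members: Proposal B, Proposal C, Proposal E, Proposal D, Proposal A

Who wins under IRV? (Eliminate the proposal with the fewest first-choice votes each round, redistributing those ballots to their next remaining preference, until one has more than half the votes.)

Proposal E

Round 1: Proposal A 11, Proposal B 6, Proposal C 4, Proposal D 0, Proposal E 5. Proposal D eliminated.
Round 2: Proposal A 11, Proposal B 6, Proposal C 4, Proposal E 5. Proposal C eliminated.
Round 3: Proposal A 11, Proposal B 6, Proposal E 9. Proposal B eliminated.
Round 4: Proposal A 11, Proposal E 15. Proposal E has a majority (≥14).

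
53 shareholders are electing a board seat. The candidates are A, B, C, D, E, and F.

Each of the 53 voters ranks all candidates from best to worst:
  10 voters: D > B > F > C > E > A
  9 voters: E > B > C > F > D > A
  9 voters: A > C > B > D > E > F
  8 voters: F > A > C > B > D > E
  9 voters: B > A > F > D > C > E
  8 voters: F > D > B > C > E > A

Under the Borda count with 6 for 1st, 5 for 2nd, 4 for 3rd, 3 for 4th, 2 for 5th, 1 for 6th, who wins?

B

A: 10×1 + 9×1 + 9×6 + 8×5 + 9×5 + 8×1 = 166
B: 10×5 + 9×5 + 9×4 + 8×3 + 9×6 + 8×4 = 241
C: 10×3 + 9×4 + 9×5 + 8×4 + 9×2 + 8×3 = 185
D: 10×6 + 9×2 + 9×3 + 8×2 + 9×3 + 8×5 = 188
E: 10×2 + 9×6 + 9×2 + 8×1 + 9×1 + 8×2 = 125
F: 10×4 + 9×3 + 9×1 + 8×6 + 9×4 + 8×6 = 208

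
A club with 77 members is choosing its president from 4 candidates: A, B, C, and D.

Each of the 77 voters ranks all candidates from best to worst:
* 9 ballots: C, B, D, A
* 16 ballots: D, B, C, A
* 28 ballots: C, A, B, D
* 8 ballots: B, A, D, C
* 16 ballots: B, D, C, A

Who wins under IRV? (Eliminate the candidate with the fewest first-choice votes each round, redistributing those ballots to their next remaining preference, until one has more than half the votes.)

B

Round 1: A 0, B 24, C 37, D 16. A eliminated.
Round 2: B 24, C 37, D 16. D eliminated.
Round 3: B 40, C 37. B has a majority (≥39).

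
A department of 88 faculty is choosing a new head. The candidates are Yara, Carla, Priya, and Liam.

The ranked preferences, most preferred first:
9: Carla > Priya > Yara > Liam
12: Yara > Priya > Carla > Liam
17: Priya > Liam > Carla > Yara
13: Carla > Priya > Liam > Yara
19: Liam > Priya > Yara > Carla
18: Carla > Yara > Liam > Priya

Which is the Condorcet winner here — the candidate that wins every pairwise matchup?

Priya

Priya vs Yara: 58–30
Priya vs Carla: 48–40
Priya vs Liam: 51–37
Priya beats every other candidate.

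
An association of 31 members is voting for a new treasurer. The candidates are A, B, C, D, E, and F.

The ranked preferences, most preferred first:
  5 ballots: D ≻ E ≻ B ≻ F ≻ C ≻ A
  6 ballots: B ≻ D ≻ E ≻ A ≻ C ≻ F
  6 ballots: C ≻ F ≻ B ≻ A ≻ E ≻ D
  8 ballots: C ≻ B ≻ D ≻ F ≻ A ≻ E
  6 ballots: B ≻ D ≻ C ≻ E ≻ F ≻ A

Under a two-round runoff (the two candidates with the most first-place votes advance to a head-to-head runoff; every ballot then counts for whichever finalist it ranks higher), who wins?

Round 1 first-place votes: A 0, B 12, C 14, D 5, E 0, F 0. C and B advance.
Runoff: C is ranked above B on 14 ballots, B above C on 17.

B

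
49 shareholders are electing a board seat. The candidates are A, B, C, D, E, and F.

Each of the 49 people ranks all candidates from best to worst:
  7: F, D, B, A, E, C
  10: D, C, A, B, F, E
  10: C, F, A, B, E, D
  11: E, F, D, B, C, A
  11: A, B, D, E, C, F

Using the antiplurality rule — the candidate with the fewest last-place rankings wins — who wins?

Last-place votes: A 11, B 0, C 7, D 10, E 10, F 11.

B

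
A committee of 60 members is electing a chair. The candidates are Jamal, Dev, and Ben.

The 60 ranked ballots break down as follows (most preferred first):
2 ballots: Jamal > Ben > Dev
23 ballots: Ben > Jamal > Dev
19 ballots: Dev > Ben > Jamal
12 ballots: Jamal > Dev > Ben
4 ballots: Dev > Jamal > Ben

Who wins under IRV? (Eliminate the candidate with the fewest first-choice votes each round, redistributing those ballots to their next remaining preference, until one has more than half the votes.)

Round 1: Jamal 14, Dev 23, Ben 23. Jamal eliminated.
Round 2: Dev 35, Ben 25. Dev has a majority (≥31).

Dev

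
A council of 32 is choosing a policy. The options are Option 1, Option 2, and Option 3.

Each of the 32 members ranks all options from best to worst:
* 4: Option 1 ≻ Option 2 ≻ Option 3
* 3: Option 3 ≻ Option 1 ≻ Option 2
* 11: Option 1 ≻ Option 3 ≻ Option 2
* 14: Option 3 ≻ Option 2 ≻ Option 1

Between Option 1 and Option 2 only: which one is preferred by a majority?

Option 1

Option 1 is ranked above Option 2 on 18 ballots; Option 2 above Option 1 on 14.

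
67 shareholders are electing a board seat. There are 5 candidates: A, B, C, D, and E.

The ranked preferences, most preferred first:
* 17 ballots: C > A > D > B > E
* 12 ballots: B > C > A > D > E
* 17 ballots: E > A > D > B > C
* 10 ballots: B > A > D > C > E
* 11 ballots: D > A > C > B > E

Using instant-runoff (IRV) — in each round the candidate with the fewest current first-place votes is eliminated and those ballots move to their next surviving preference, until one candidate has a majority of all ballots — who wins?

B

Round 1: A 0, B 22, C 17, D 11, E 17. A eliminated.
Round 2: B 22, C 17, D 11, E 17. D eliminated.
Round 3: B 22, C 28, E 17. E eliminated.
Round 4: B 39, C 28. B has a majority (≥34).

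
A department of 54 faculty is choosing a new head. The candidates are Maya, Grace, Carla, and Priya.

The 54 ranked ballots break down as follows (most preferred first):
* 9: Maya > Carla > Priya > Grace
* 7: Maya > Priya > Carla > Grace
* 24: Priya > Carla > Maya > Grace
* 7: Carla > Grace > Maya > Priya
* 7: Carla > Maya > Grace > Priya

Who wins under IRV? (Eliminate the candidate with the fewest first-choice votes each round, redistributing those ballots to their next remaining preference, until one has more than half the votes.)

Round 1: Maya 16, Grace 0, Carla 14, Priya 24. Grace eliminated.
Round 2: Maya 16, Carla 14, Priya 24. Carla eliminated.
Round 3: Maya 30, Priya 24. Maya has a majority (≥28).

Maya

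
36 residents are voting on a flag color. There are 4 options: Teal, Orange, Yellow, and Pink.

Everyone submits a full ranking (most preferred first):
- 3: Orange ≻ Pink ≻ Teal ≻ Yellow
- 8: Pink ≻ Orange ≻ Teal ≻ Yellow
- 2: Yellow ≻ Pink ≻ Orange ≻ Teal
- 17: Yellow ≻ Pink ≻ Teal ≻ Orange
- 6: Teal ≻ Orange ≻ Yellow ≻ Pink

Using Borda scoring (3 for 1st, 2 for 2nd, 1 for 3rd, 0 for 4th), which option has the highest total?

Teal: 3×1 + 8×1 + 2×0 + 17×1 + 6×3 = 46
Orange: 3×3 + 8×2 + 2×1 + 17×0 + 6×2 = 39
Yellow: 3×0 + 8×0 + 2×3 + 17×3 + 6×1 = 63
Pink: 3×2 + 8×3 + 2×2 + 17×2 + 6×0 = 68

Pink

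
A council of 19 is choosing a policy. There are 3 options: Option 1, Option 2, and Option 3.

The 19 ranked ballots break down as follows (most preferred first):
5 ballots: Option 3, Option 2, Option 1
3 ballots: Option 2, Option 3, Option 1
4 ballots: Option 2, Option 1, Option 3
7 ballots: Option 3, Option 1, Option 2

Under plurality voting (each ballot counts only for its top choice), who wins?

First-place votes: Option 1 0, Option 2 7, Option 3 12.

Option 3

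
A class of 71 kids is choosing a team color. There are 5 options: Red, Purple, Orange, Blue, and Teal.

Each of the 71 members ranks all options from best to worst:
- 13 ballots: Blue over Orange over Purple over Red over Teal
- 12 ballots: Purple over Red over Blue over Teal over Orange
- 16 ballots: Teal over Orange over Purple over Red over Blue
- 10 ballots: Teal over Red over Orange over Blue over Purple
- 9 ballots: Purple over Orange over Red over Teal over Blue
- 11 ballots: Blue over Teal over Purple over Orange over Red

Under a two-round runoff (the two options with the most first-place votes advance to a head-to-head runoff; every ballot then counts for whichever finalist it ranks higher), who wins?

Blue

Round 1 first-place votes: Red 0, Purple 21, Orange 0, Blue 24, Teal 26. Teal and Blue advance.
Runoff: Teal is ranked above Blue on 35 ballots, Blue above Teal on 36.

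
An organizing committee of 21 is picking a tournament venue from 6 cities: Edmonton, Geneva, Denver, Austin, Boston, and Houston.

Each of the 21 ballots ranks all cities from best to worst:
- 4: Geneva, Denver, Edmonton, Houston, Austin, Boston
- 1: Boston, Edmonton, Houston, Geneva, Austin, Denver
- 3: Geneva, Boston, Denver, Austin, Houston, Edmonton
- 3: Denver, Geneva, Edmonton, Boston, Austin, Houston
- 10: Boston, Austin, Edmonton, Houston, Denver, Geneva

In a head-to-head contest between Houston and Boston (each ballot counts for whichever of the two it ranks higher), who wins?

Houston is ranked above Boston on 4 ballots; Boston above Houston on 17.

Boston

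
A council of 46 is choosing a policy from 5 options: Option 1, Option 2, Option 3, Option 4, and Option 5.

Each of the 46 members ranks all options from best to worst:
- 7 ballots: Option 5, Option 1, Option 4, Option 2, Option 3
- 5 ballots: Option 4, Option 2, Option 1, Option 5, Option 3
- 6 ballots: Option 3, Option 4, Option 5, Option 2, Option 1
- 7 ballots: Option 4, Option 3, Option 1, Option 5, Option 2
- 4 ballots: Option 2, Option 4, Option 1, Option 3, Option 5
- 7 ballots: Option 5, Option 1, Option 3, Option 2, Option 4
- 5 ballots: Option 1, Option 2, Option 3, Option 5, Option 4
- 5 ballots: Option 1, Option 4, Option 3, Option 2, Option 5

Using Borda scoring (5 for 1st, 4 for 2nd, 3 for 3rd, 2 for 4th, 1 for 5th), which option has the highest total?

Option 1: 7×4 + 5×3 + 6×1 + 7×3 + 4×3 + 7×4 + 5×5 + 5×5 = 160
Option 2: 7×2 + 5×4 + 6×2 + 7×1 + 4×5 + 7×2 + 5×4 + 5×2 = 117
Option 3: 7×1 + 5×1 + 6×5 + 7×4 + 4×2 + 7×3 + 5×3 + 5×3 = 129
Option 4: 7×3 + 5×5 + 6×4 + 7×5 + 4×4 + 7×1 + 5×1 + 5×4 = 153
Option 5: 7×5 + 5×2 + 6×3 + 7×2 + 4×1 + 7×5 + 5×2 + 5×1 = 131

Option 1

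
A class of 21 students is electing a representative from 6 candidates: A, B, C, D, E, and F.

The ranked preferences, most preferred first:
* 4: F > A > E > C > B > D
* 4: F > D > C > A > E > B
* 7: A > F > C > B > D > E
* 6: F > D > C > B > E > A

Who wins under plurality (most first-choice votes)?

F

First-place votes: A 7, B 0, C 0, D 0, E 0, F 14.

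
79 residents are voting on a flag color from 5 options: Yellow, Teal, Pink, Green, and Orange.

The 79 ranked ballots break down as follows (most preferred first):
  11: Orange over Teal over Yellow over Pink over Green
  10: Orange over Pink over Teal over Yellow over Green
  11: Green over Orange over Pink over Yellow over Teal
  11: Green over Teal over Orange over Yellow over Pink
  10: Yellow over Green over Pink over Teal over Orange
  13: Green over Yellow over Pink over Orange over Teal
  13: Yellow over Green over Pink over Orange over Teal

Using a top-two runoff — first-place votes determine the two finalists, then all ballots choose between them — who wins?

Yellow

Round 1 first-place votes: Yellow 23, Teal 0, Pink 0, Green 35, Orange 21. Green and Yellow advance.
Runoff: Green is ranked above Yellow on 35 ballots, Yellow above Green on 44.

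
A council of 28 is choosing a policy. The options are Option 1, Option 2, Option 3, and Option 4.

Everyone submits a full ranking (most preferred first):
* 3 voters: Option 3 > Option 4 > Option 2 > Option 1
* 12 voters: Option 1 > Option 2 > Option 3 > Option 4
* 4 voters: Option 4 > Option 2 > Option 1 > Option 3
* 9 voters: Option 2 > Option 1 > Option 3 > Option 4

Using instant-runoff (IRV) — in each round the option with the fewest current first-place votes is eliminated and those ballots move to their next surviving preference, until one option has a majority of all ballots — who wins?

Round 1: Option 1 12, Option 2 9, Option 3 3, Option 4 4. Option 3 eliminated.
Round 2: Option 1 12, Option 2 9, Option 4 7. Option 4 eliminated.
Round 3: Option 1 12, Option 2 16. Option 2 has a majority (≥15).

Option 2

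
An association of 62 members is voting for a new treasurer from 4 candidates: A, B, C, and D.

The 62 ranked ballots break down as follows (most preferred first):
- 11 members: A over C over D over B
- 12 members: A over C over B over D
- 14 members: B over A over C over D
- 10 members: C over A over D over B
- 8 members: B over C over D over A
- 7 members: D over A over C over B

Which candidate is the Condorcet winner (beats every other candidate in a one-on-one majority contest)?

A vs B: 40–22
A vs C: 44–18
A vs D: 47–15
A beats every other candidate.

A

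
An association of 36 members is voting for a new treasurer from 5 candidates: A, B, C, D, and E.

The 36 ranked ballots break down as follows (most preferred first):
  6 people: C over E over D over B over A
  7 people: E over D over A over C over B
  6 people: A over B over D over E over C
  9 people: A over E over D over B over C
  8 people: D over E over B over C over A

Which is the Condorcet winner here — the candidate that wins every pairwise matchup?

E

E vs A: 21–15
E vs B: 30–6
E vs C: 30–6
E vs D: 22–14
E beats every other candidate.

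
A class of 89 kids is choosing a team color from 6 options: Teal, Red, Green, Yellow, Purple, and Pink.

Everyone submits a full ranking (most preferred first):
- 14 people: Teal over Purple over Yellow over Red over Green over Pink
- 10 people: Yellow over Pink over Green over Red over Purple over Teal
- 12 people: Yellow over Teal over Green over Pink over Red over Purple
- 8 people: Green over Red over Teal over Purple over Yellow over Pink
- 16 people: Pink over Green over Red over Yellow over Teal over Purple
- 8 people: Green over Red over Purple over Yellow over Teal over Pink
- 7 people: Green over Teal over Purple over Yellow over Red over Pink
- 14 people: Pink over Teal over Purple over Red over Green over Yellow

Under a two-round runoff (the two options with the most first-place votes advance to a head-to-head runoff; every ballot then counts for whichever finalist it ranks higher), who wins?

Round 1 first-place votes: Teal 14, Red 0, Green 23, Yellow 22, Purple 0, Pink 30. Pink and Green advance.
Runoff: Pink is ranked above Green on 40 ballots, Green above Pink on 49.

Green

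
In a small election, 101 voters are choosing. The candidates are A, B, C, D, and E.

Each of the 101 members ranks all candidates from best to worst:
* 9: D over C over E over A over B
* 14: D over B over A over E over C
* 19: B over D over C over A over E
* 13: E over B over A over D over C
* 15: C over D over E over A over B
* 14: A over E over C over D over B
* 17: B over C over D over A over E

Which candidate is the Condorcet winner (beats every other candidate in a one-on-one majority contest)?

D vs A: 74–27
D vs B: 52–49
D vs C: 55–46
D vs E: 74–27
D beats every other candidate.

D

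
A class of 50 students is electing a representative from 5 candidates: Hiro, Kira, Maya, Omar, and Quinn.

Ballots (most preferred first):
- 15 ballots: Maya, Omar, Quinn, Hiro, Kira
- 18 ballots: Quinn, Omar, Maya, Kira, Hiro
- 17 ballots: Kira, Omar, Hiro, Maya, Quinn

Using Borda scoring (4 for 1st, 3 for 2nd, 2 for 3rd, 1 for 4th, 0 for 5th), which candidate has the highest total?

Omar

Hiro: 15×1 + 18×0 + 17×2 = 49
Kira: 15×0 + 18×1 + 17×4 = 86
Maya: 15×4 + 18×2 + 17×1 = 113
Omar: 15×3 + 18×3 + 17×3 = 150
Quinn: 15×2 + 18×4 + 17×0 = 102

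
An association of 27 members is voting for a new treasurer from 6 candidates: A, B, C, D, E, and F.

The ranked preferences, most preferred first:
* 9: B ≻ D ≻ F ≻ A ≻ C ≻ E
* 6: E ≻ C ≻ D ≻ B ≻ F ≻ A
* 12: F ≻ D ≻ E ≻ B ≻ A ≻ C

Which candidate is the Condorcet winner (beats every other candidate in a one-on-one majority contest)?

D vs A: 27–0
D vs B: 18–9
D vs C: 21–6
D vs E: 21–6
D vs F: 15–12
D beats every other candidate.

D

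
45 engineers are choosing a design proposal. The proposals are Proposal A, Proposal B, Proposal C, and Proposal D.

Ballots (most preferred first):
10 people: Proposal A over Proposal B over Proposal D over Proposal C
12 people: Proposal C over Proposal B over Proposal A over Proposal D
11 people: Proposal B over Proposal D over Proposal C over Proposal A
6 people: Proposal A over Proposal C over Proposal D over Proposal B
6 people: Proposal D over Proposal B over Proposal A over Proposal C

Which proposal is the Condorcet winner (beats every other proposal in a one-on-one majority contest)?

Proposal B vs Proposal A: 29–16
Proposal B vs Proposal C: 27–18
Proposal B vs Proposal D: 33–12
Proposal B beats every other proposal.

Proposal B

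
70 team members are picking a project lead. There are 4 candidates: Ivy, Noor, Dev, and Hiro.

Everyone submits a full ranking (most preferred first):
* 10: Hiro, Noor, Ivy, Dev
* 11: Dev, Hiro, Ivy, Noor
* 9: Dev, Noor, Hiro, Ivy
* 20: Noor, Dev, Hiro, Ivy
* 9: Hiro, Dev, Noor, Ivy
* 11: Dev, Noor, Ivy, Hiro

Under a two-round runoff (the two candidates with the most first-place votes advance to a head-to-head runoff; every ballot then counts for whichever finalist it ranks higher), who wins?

Round 1 first-place votes: Ivy 0, Noor 20, Dev 31, Hiro 19. Dev and Noor advance.
Runoff: Dev is ranked above Noor on 40 ballots, Noor above Dev on 30.

Dev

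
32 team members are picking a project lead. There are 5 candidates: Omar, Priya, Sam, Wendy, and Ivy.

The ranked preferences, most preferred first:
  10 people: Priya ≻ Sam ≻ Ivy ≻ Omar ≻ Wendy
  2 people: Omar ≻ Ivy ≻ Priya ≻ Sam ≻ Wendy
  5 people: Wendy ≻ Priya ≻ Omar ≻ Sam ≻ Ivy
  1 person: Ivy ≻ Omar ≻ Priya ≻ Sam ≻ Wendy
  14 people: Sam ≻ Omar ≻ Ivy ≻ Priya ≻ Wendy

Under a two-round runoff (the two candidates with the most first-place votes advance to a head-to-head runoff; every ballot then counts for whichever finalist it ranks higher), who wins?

Round 1 first-place votes: Omar 2, Priya 10, Sam 14, Wendy 5, Ivy 1. Sam and Priya advance.
Runoff: Sam is ranked above Priya on 14 ballots, Priya above Sam on 18.

Priya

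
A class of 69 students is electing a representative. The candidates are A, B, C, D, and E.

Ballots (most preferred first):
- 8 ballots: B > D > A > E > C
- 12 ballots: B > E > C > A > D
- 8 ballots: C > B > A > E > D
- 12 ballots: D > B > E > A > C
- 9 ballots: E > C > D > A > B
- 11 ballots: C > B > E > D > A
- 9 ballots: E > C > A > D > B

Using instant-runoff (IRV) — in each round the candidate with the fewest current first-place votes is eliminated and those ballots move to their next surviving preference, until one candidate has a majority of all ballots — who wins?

Round 1: A 0, B 20, C 19, D 12, E 18. A eliminated.
Round 2: B 20, C 19, D 12, E 18. D eliminated.
Round 3: B 32, C 19, E 18. E eliminated.
Round 4: B 32, C 37. C has a majority (≥35).

C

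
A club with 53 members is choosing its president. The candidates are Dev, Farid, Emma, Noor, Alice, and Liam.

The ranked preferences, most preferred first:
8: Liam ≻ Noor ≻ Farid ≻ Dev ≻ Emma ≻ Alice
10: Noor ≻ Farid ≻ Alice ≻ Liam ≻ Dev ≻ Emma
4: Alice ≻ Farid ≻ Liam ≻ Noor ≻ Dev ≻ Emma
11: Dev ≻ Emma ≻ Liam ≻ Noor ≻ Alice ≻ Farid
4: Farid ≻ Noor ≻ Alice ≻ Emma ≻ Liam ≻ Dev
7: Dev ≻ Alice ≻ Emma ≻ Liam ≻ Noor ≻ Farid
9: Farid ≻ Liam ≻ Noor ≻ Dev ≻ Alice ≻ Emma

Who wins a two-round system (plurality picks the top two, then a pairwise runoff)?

Farid

Round 1 first-place votes: Dev 18, Farid 13, Emma 0, Noor 10, Alice 4, Liam 8. Dev and Farid advance.
Runoff: Dev is ranked above Farid on 18 ballots, Farid above Dev on 35.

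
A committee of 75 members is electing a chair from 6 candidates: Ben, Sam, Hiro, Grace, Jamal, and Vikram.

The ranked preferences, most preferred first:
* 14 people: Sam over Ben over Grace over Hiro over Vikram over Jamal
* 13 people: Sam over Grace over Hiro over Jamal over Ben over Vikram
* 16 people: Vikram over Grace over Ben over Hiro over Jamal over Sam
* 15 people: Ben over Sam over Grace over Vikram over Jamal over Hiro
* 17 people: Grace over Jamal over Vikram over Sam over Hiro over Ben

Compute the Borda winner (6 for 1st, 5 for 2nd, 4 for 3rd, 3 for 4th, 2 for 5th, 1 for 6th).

Ben: 14×5 + 13×2 + 16×4 + 15×6 + 17×1 = 267
Sam: 14×6 + 13×6 + 16×1 + 15×5 + 17×3 = 304
Hiro: 14×3 + 13×4 + 16×3 + 15×1 + 17×2 = 191
Grace: 14×4 + 13×5 + 16×5 + 15×4 + 17×6 = 363
Jamal: 14×1 + 13×3 + 16×2 + 15×2 + 17×5 = 200
Vikram: 14×2 + 13×1 + 16×6 + 15×3 + 17×4 = 250

Grace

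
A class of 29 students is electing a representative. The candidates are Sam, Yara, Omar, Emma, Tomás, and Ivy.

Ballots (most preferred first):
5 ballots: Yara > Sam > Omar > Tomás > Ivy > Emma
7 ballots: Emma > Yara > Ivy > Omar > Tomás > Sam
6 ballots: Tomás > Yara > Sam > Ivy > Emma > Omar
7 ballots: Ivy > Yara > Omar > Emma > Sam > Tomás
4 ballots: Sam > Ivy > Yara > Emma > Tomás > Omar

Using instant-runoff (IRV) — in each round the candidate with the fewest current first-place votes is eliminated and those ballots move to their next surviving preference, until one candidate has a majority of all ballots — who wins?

Round 1: Sam 4, Yara 5, Omar 0, Emma 7, Tomás 6, Ivy 7. Omar eliminated.
Round 2: Sam 4, Yara 5, Emma 7, Tomás 6, Ivy 7. Sam eliminated.
Round 3: Yara 5, Emma 7, Tomás 6, Ivy 11. Yara eliminated.
Round 4: Emma 7, Tomás 11, Ivy 11. Emma eliminated.
Round 5: Tomás 11, Ivy 18. Ivy has a majority (≥15).

Ivy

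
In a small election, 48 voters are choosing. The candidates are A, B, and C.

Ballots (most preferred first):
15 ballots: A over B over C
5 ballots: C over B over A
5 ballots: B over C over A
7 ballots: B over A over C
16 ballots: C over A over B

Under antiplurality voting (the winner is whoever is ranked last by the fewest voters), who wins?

A

Last-place votes: A 10, B 16, C 22.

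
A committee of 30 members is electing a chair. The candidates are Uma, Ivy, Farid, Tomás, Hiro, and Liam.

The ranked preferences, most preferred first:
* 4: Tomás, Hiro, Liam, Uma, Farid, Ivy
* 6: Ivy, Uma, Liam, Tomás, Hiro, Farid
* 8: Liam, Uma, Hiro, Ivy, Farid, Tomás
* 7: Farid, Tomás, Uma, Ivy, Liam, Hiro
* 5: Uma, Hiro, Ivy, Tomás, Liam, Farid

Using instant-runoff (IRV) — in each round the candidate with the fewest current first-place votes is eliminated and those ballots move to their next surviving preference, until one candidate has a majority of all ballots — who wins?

Ivy

Round 1: Uma 5, Ivy 6, Farid 7, Tomás 4, Hiro 0, Liam 8. Hiro eliminated.
Round 2: Uma 5, Ivy 6, Farid 7, Tomás 4, Liam 8. Tomás eliminated.
Round 3: Uma 5, Ivy 6, Farid 7, Liam 12. Uma eliminated.
Round 4: Ivy 11, Farid 7, Liam 12. Farid eliminated.
Round 5: Ivy 18, Liam 12. Ivy has a majority (≥16).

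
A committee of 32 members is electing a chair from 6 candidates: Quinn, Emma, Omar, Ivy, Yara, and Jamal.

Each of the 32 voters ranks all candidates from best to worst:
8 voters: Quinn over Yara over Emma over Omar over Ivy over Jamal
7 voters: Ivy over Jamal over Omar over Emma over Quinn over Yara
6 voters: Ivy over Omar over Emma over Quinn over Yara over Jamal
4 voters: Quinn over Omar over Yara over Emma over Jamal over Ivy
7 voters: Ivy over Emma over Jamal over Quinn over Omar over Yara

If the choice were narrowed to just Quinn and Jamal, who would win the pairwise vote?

Quinn

Quinn is ranked above Jamal on 18 ballots; Jamal above Quinn on 14.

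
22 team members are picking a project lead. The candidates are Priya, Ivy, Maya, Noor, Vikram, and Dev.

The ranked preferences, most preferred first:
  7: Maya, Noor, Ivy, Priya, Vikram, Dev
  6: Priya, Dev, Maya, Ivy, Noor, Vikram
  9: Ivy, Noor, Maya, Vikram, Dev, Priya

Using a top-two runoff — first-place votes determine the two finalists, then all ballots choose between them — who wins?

Round 1 first-place votes: Priya 6, Ivy 9, Maya 7, Noor 0, Vikram 0, Dev 0. Ivy and Maya advance.
Runoff: Ivy is ranked above Maya on 9 ballots, Maya above Ivy on 13.

Maya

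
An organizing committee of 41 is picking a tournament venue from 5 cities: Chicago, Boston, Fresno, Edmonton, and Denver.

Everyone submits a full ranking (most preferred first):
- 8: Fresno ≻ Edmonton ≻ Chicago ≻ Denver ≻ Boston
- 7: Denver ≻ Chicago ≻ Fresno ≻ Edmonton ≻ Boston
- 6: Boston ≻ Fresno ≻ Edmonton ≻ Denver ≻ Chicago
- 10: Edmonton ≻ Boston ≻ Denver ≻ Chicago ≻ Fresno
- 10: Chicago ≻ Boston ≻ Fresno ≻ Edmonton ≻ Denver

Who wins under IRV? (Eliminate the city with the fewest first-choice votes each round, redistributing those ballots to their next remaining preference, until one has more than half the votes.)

Chicago

Round 1: Chicago 10, Boston 6, Fresno 8, Edmonton 10, Denver 7. Boston eliminated.
Round 2: Chicago 10, Fresno 14, Edmonton 10, Denver 7. Denver eliminated.
Round 3: Chicago 17, Fresno 14, Edmonton 10. Edmonton eliminated.
Round 4: Chicago 27, Fresno 14. Chicago has a majority (≥21).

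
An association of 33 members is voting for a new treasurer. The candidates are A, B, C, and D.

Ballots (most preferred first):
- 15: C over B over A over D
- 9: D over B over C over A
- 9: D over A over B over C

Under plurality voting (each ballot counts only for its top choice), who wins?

D

First-place votes: A 0, B 0, C 15, D 18.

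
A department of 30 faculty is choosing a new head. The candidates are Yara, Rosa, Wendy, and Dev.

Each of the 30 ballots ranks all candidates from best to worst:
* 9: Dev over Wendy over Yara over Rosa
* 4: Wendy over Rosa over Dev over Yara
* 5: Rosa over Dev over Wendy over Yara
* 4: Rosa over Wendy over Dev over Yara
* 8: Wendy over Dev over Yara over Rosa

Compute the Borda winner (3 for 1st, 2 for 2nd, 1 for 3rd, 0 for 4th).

Yara: 9×1 + 4×0 + 5×0 + 4×0 + 8×1 = 17
Rosa: 9×0 + 4×2 + 5×3 + 4×3 + 8×0 = 35
Wendy: 9×2 + 4×3 + 5×1 + 4×2 + 8×3 = 67
Dev: 9×3 + 4×1 + 5×2 + 4×1 + 8×2 = 61

Wendy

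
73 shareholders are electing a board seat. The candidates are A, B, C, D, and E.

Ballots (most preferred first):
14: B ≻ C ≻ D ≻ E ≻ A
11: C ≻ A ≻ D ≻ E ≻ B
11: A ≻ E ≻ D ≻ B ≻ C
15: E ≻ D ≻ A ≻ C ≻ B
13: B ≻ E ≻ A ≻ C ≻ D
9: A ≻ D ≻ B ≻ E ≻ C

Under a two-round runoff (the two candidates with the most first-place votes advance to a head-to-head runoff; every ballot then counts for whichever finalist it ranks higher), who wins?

A

Round 1 first-place votes: A 20, B 27, C 11, D 0, E 15. B and A advance.
Runoff: B is ranked above A on 27 ballots, A above B on 46.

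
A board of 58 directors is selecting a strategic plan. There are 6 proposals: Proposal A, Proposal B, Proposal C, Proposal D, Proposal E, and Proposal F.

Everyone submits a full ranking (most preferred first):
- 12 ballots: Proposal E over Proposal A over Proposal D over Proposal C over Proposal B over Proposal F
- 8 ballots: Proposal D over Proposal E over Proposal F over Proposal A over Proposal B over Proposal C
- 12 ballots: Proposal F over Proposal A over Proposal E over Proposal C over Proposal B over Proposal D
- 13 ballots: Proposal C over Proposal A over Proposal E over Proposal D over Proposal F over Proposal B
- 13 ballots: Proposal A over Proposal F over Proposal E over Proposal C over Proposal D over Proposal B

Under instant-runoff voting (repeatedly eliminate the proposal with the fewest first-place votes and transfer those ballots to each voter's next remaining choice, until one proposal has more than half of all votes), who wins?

Proposal A

Round 1: Proposal A 13, Proposal B 0, Proposal C 13, Proposal D 8, Proposal E 12, Proposal F 12. Proposal B eliminated.
Round 2: Proposal A 13, Proposal C 13, Proposal D 8, Proposal E 12, Proposal F 12. Proposal D eliminated.
Round 3: Proposal A 13, Proposal C 13, Proposal E 20, Proposal F 12. Proposal F eliminated.
Round 4: Proposal A 25, Proposal C 13, Proposal E 20. Proposal C eliminated.
Round 5: Proposal A 38, Proposal E 20. Proposal A has a majority (≥30).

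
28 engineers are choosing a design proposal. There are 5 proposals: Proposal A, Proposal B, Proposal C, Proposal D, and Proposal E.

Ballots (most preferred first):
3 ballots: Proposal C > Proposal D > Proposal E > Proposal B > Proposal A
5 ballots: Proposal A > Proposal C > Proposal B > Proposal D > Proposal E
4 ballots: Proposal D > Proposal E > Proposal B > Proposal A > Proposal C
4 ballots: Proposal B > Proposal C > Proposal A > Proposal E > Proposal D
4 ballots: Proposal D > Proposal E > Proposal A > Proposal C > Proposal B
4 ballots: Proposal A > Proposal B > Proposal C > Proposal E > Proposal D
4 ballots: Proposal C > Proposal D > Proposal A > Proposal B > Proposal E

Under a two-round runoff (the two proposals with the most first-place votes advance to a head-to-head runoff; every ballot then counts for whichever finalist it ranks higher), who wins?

Round 1 first-place votes: Proposal A 9, Proposal B 4, Proposal C 7, Proposal D 8, Proposal E 0. Proposal A and Proposal D advance.
Runoff: Proposal A is ranked above Proposal D on 13 ballots, Proposal D above Proposal A on 15.

Proposal D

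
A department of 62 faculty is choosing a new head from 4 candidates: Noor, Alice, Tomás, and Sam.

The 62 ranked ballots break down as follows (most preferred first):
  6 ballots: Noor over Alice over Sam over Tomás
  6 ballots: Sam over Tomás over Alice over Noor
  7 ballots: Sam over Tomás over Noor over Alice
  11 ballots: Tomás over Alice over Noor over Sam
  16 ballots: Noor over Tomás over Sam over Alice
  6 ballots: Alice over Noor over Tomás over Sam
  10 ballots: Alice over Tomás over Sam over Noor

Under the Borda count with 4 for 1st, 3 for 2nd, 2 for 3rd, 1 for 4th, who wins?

Noor: 6×4 + 6×1 + 7×2 + 11×2 + 16×4 + 6×3 + 10×1 = 158
Alice: 6×3 + 6×2 + 7×1 + 11×3 + 16×1 + 6×4 + 10×4 = 150
Tomás: 6×1 + 6×3 + 7×3 + 11×4 + 16×3 + 6×2 + 10×3 = 179
Sam: 6×2 + 6×4 + 7×4 + 11×1 + 16×2 + 6×1 + 10×2 = 133

Tomás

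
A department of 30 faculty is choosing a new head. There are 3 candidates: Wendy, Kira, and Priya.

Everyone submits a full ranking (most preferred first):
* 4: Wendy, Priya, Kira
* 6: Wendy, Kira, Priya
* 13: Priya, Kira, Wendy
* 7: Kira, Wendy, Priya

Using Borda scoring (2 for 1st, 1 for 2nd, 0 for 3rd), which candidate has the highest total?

Wendy: 4×2 + 6×2 + 13×0 + 7×1 = 27
Kira: 4×0 + 6×1 + 13×1 + 7×2 = 33
Priya: 4×1 + 6×0 + 13×2 + 7×0 = 30

Kira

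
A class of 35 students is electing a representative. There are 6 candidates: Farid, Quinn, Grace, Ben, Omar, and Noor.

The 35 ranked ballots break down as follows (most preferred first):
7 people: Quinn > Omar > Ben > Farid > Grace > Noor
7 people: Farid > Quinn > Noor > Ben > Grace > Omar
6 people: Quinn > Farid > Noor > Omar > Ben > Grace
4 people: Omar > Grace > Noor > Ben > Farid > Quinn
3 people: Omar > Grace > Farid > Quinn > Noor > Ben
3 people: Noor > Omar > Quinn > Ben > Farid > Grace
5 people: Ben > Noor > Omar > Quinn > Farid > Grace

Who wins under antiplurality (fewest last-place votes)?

Last-place votes: Farid 0, Quinn 4, Grace 14, Ben 3, Omar 7, Noor 7.

Farid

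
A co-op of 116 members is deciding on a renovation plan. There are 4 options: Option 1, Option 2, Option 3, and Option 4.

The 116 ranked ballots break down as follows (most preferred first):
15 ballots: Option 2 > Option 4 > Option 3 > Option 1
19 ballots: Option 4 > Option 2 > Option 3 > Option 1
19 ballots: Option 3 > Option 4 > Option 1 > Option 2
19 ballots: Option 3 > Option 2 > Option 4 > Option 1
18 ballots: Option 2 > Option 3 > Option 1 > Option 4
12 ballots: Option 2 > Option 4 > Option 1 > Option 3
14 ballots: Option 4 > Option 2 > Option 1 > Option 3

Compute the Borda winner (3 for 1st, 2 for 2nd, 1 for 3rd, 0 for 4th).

Option 1: 15×0 + 19×0 + 19×1 + 19×0 + 18×1 + 12×1 + 14×1 = 63
Option 2: 15×3 + 19×2 + 19×0 + 19×2 + 18×3 + 12×3 + 14×2 = 239
Option 3: 15×1 + 19×1 + 19×3 + 19×3 + 18×2 + 12×0 + 14×0 = 184
Option 4: 15×2 + 19×3 + 19×2 + 19×1 + 18×0 + 12×2 + 14×3 = 210

Option 2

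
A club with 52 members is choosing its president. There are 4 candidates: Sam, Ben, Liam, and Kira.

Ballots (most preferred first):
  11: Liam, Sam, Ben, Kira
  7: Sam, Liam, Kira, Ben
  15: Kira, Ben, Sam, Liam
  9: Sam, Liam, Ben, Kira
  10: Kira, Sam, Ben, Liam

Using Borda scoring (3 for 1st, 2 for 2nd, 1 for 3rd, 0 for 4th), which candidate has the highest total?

Sam: 11×2 + 7×3 + 15×1 + 9×3 + 10×2 = 105
Ben: 11×1 + 7×0 + 15×2 + 9×1 + 10×1 = 60
Liam: 11×3 + 7×2 + 15×0 + 9×2 + 10×0 = 65
Kira: 11×0 + 7×1 + 15×3 + 9×0 + 10×3 = 82

Sam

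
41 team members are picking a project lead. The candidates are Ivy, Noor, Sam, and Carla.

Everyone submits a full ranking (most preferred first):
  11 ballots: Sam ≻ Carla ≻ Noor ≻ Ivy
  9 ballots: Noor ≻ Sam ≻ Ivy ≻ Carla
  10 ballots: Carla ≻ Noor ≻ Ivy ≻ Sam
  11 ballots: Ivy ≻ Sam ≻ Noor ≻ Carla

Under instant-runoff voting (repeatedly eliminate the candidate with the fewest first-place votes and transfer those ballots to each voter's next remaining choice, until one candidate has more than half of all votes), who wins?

Ivy

Round 1: Ivy 11, Noor 9, Sam 11, Carla 10. Noor eliminated.
Round 2: Ivy 11, Sam 20, Carla 10. Carla eliminated.
Round 3: Ivy 21, Sam 20. Ivy has a majority (≥21).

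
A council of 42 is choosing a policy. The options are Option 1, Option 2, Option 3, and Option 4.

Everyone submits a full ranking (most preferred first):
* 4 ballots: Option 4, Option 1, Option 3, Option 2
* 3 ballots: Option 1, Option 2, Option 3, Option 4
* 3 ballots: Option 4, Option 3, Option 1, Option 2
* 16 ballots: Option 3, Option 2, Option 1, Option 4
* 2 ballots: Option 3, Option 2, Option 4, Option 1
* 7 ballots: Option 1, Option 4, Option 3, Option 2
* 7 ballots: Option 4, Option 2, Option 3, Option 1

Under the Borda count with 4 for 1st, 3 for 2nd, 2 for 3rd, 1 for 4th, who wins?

Option 1: 4×3 + 3×4 + 3×2 + 16×2 + 2×1 + 7×4 + 7×1 = 99
Option 2: 4×1 + 3×3 + 3×1 + 16×3 + 2×3 + 7×1 + 7×3 = 98
Option 3: 4×2 + 3×2 + 3×3 + 16×4 + 2×4 + 7×2 + 7×2 = 123
Option 4: 4×4 + 3×1 + 3×4 + 16×1 + 2×2 + 7×3 + 7×4 = 100

Option 3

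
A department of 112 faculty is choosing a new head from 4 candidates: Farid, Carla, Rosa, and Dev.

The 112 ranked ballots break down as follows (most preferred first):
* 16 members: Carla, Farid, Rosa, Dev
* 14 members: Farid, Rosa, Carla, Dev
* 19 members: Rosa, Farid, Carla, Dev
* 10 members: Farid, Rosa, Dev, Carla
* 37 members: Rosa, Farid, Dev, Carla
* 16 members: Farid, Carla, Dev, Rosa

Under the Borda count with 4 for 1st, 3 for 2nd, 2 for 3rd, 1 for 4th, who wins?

Farid

Farid: 16×3 + 14×4 + 19×3 + 10×4 + 37×3 + 16×4 = 376
Carla: 16×4 + 14×2 + 19×2 + 10×1 + 37×1 + 16×3 = 225
Rosa: 16×2 + 14×3 + 19×4 + 10×3 + 37×4 + 16×1 = 344
Dev: 16×1 + 14×1 + 19×1 + 10×2 + 37×2 + 16×2 = 175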